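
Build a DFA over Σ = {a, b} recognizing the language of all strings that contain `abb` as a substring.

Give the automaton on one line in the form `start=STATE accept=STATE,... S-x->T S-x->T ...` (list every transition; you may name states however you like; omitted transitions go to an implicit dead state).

Track how much of `abb` has been matched so far: state s0 is no progress, s3 is the absorbing accept state reached once `abb` has occurred. Intermediate states record partial matches; on a mismatch, fall back to the longest reusable overlap.
With 4 states:
        a   b  
>  s0   s1  s0 
   s1   s1  s2 
   s2   s1  s3 
 * s3   s3  s3 
(> = start, * = accepting)

start=s0 accept=s3 s0-a->s1 s0-b->s0 s1-a->s1 s1-b->s2 s2-a->s1 s2-b->s3 s3-a->s3 s3-b->s3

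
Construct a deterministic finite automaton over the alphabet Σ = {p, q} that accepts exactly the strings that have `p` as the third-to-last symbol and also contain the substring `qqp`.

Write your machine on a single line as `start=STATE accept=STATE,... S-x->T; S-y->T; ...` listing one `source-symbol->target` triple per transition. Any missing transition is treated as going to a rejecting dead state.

start=S0; accept=S6,S7,S8,S9; S0-p->S0; S0-q->S1; S1-p->S0; S1-q->S2; S2-p->S3; S2-q->S2; S3-p->S4; S3-q->S5; S4-p->S6; S4-q->S7; S5-p->S8; S5-q->S9; S6-p->S6; S6-q->S7; S7-p->S8; S7-q->S9; S8-p->S4; S8-q->S5; S9-p->S3; S9-q->S2

Build one automaton per condition and run them in lockstep. One (15 states) tracks the last 3 symbols read; the other (4 states) tracks whether and how much of `qqp` has been seen. Each combined state is a pair, one component from each; accept when both components accept. After merging equivalent states the machine shrinks.
        p   q  
>  S0   S0  S1 
   S1   S0  S2 
   S2   S3  S2 
   S3   S4  S5 
   S4   S6  S7 
   S5   S8  S9 
 * S6   S6  S7 
 * S7   S8  S9 
 * S8   S4  S5 
 * S9   S3  S2 
(> = start, * = accepting)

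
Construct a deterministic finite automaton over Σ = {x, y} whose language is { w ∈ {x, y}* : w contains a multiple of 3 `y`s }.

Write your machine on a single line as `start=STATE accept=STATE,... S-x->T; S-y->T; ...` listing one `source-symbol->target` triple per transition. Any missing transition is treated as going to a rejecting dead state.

start=q0; accept=q0; q0-x->q0; q0-y->q1; q1-x->q1; q1-y->q2; q2-x->q2; q2-y->q0

The only thing that matters is how many `y`s have appeared, reduced mod 3. Use one state per residue: q0 for 0, …, q2 for 2. Reading `y` moves to the next residue; anything else stays put. q0 is accepting.
3 states suffice.
        x   y  
>* q0   q0  q1 
   q1   q1  q2 
   q2   q2  q0 
(> = start, * = accepting)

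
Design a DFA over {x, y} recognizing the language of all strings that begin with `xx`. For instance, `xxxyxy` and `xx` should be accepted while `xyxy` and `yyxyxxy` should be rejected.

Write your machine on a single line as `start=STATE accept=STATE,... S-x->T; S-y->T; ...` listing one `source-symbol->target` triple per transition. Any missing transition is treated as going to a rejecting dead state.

Walk along `xx` while the input agrees: from S0 take `x` to S1, and so on. Any deviation drops to the rejecting sink S3. Once S2 is reached the prefix is confirmed and every continuation is accepted.
A 4-state machine:
        x   y  
>  S0   S1  S3 
   S1   S2  S3 
 * S2   S2  S2 
   S3   S3  S3 
(> = start, * = accepting)

start=S0; accept=S2; S0-x->S1; S0-y->S3; S1-x->S2; S1-y->S3; S2-x->S2; S2-y->S2; S3-x->S3; S3-y->S3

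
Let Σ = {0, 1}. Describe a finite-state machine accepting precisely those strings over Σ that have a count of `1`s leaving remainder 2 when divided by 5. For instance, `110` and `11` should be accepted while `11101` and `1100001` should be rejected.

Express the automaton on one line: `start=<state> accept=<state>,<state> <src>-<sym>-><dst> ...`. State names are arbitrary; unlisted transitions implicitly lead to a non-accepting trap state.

Keep the running count of `1`s modulo 5: each `1` advances along the cycle S0 → S1 → S2 → S3 → S4 → S0 while other symbols loop. Accept at S2.
With 5 states:
        0   1  
>  S0   S0  S1 
   S1   S1  S2 
 * S2   S2  S3 
   S3   S3  S4 
   S4   S4  S0 
(> = start, * = accepting)

start=S0 accept=S2 S0-0->S0 S0-1->S1 S1-0->S1 S1-1->S2 S2-0->S2 S2-1->S3 S3-0->S3 S3-1->S4 S4-0->S4 S4-1->S0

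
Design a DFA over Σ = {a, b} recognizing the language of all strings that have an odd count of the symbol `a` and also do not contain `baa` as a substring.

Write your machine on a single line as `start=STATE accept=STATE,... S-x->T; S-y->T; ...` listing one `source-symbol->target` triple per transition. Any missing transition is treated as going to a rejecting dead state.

start=S0; accept=S1,S3,S4; S0-a->S1; S0-b->S2; S1-a->S0; S1-b->S3; S2-a->S4; S2-b->S2; S3-a->S5; S3-b->S3; S4-a->S6; S4-b->S3; S5-a->S6; S5-b->S2; S6-a->S6; S6-b->S6

Handle the two conditions separately and then intersect. The first has 2 states tracking the count of `a`s modulo 2; the second has 4 states tracking partial matches of the forbidden pattern `baa`. A product state is a pair (one from each), accepting exactly when both do. Minimizing collapses redundant product states.
7 states suffice.
        a   b  
>  S0   S1  S2 
 * S1   S0  S3 
   S2   S4  S2 
 * S3   S5  S3 
 * S4   S6  S3 
   S5   S6  S2 
   S6   S6  S6 
(> = start, * = accepting)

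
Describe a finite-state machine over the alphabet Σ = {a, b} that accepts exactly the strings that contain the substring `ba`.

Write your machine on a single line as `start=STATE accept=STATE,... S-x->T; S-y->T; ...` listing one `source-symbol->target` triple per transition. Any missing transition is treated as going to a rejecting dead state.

States s0..s1 record the length of the longest prefix of `ba` that matches the current input suffix. Reaching s2 means `ba` has been seen, and we stay there forever. Accept from s2.
        a   b  
>  s0   s0  s1 
   s1   s2  s1 
 * s2   s2  s2 
(> = start, * = accepting)

start=s0; accept=s2; s0-a->s0; s0-b->s1; s1-a->s2; s1-b->s1; s2-a->s2; s2-b->s2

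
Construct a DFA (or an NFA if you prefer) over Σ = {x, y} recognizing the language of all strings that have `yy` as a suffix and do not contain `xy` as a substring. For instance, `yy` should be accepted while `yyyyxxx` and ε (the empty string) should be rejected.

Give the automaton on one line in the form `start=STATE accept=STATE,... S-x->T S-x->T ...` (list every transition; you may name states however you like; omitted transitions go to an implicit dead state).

start=s0 accept=s3 s0-x->s1 s0-y->s2 s1-x->s1 s1-y->s1 s2-x->s1 s2-y->s3 s3-x->s1 s3-y->s3

Handle the two conditions separately and then intersect. The first has 3 states tracking how much of the suffix `yy` has currently been matched; the second has 3 states tracking partial matches of the forbidden pattern `xy`. A product state is a pair (one from each), accepting exactly when both do. Minimizing collapses redundant product states.
4 states suffice.
        x   y  
>  s0   s1  s2 
   s1   s1  s1 
   s2   s1  s3 
 * s3   s1  s3 
(> = start, * = accepting)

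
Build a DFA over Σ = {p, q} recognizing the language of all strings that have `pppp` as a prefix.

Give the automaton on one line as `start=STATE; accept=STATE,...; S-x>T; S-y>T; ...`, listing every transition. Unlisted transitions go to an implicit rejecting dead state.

start=A; accept=E; A-p>B; A-q>F; B-p>C; B-q>F; C-p>D; C-q>F; D-p>E; D-q>F; E-p>E; E-q>E; F-p>F; F-q>F

Check the first 4 symbols one by one: A through D record how many have matched `pppp` so far; any wrong symbol goes to the dead state F. After all 4 match we enter the accepting sink E.
       p  q 
>  A   B  F 
   B   C  F 
   C   D  F 
   D   E  F 
 * E   E  E 
   F   F  F 
(> = start, * = accepting)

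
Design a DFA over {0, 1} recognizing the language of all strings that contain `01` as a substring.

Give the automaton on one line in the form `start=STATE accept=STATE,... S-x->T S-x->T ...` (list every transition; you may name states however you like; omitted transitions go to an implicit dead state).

start=S0 accept=S2 S0-0->S1 S0-1->S0 S1-0->S1 S1-1->S2 S2-0->S2 S2-1->S2

States S0..S1 record the length of the longest prefix of `01` that matches the current input suffix. Reaching S2 means `01` has been seen, and we stay there forever. Accept from S2.
A 3-state machine:
        0   1  
>  S0   S1  S0 
   S1   S1  S2 
 * S2   S2  S2 
(> = start, * = accepting)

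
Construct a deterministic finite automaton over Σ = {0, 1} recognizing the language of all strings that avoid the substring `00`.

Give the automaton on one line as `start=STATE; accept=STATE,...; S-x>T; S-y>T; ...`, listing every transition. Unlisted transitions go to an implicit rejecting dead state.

start=q0; accept=q0,q1; q0-0>q1; q0-1>q0; q1-0>q2; q1-1>q0; q2-0>q2; q2-1>q2

Track partial matches of the forbidden pattern `00`. State q2 is a dead state reached once `00` has occurred; every other state accepts. q0 means no part of `00` is currently matched.
A 3-state machine:
        0   1  
>* q0   q1  q0 
 * q1   q2  q0 
   q2   q2  q2 
(> = start, * = accepting)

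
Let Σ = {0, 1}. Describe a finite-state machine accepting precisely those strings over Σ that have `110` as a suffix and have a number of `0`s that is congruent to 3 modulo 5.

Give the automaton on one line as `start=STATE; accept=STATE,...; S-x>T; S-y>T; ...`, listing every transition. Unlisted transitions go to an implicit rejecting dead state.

start=q0; accept=q16; q0-0>q1; q0-1>q2; q1-0>q3; q1-1>q4; q2-0>q1; q2-1>q5; q3-0>q6; q3-1>q7; q4-0>q3; q4-1>q8; q5-0>q9; q5-1>q5; q6-0>q10; q6-1>q11; q7-0>q6; q7-1>q12; q8-0>q13; q8-1>q8; q9-0>q3; q9-1>q4; q10-0>q0; q10-1>q14; q11-0>q10; q11-1>q15; q12-0>q16; q12-1>q12; q13-0>q6; q13-1>q7; q14-0>q0; q14-1>q17; q15-0>q18; q15-1>q15; q16-0>q10; q16-1>q11; q17-0>q19; q17-1>q17; q18-0>q0; q18-1>q14; q19-0>q1; q19-1>q2

Handle the two conditions separately and then intersect. The first has 4 states tracking how much of the suffix `110` has currently been matched; the second has 5 states tracking the count of `0`s modulo 5. A product state is a pair (one from each), accepting exactly when both do.
A 20-state machine:
          0    1  
>  q0     q1   q2 
   q1     q3   q4 
   q2     q1   q5 
   q3     q6   q7 
   q4     q3   q8 
   q5     q9   q5 
   q6    q10  q11 
   q7     q6  q12 
   q8    q13   q8 
   q9     q3   q4 
   q10    q0  q14 
   q11   q10  q15 
   q12   q16  q12 
   q13    q6   q7 
   q14    q0  q17 
   q15   q18  q15 
 * q16   q10  q11 
   q17   q19  q17 
   q18    q0  q14 
   q19    q1   q2 
(> = start, * = accepting)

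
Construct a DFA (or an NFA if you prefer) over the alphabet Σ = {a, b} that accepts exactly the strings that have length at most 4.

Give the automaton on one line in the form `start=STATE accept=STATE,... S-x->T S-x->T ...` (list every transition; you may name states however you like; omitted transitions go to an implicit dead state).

Count input length up to 5: every symbol moves from S0 toward S5, which means 'more than 4' and absorbs. Accept from {S0, S1, S2, S3, S4}.
A 6-state machine:
        a   b  
>* S0   S1  S1 
 * S1   S2  S2 
 * S2   S3  S3 
 * S3   S4  S4 
 * S4   S5  S5 
   S5   S5  S5 
(> = start, * = accepting)

start=S0 accept=S0,S1,S2,S3,S4 S0-a->S1 S0-b->S1 S1-a->S2 S1-b->S2 S2-a->S3 S2-b->S3 S3-a->S4 S3-b->S4 S4-a->S5 S4-b->S5 S5-a->S5 S5-b->S5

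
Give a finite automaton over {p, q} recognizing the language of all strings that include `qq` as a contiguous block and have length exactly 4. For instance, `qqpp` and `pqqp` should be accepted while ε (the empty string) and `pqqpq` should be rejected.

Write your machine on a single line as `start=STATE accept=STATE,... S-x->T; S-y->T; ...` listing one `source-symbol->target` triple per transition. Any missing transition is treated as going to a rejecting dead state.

Run two small machines in parallel and take their product. One (3 states) tracks whether and how much of `qq` has been seen; the other (6 states) tracks the input length, saturating at 5. Each combined state is a pair, one component from each; accept when both components accept. Minimizing collapses redundant product states.
       p  q 
>  A   B  C 
   B   D  E 
   C   D  F 
   D   G  H 
   E   G  I 
   F   I  I 
   G   G  G 
   H   G  J 
   I   J  J 
 * J   G  G 
(> = start, * = accepting)

start=A; accept=J; A-p->B; A-q->C; B-p->D; B-q->E; C-p->D; C-q->F; D-p->G; D-q->H; E-p->G; E-q->I; F-p->I; F-q->I; G-p->G; G-q->G; H-p->G; H-q->J; I-p->J; I-q->J; J-p->G; J-q->G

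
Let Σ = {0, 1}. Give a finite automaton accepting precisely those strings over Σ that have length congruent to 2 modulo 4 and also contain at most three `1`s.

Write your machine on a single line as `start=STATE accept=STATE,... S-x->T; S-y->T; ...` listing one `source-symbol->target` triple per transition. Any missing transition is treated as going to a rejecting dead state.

start=S0; accept=S3,S4,S5,S16; S0-0->S1; S0-1->S2; S1-0->S3; S1-1->S4; S2-0->S4; S2-1->S5; S3-0->S6; S3-1->S7; S4-0->S7; S4-1->S8; S5-0->S8; S5-1->S9; S6-0->S0; S6-1->S10; S7-0->S10; S7-1->S11; S8-0->S11; S8-1->S12; S9-0->S12; S9-1->S13; S10-0->S2; S10-1->S14; S11-0->S14; S11-1->S15; S12-0->S15; S12-1->S13; S13-0->S13; S13-1->S13; S14-0->S5; S14-1->S16; S15-0->S16; S15-1->S13; S16-0->S9; S16-1->S13

Build one automaton per condition and run them in lockstep. One (4 states) tracks the input length modulo 4; the other (5 states) tracks the count of `1`s, saturating at 4. Each combined state is a pair, one component from each; accept when both components accept. Equivalent product states are then merged.
          0    1  
>  S0     S1   S2 
   S1     S3   S4 
   S2     S4   S5 
 * S3     S6   S7 
 * S4     S7   S8 
 * S5     S8   S9 
   S6     S0  S10 
   S7    S10  S11 
   S8    S11  S12 
   S9    S12  S13 
   S10    S2  S14 
   S11   S14  S15 
   S12   S15  S13 
   S13   S13  S13 
   S14    S5  S16 
   S15   S16  S13 
 * S16    S9  S13 
(> = start, * = accepting)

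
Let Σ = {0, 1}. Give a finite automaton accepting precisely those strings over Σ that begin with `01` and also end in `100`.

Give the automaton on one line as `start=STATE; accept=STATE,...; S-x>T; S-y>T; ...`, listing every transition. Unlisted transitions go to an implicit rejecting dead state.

start=q0; accept=q5; q0-0>q1; q0-1>q2; q1-0>q2; q1-1>q3; q2-0>q2; q2-1>q2; q3-0>q4; q3-1>q3; q4-0>q5; q4-1>q3; q5-0>q6; q5-1>q3; q6-0>q6; q6-1>q3

Handle the two conditions separately and then intersect. The first has 4 states tracking whether the input so far still matches the prefix `01`; the second has 4 states tracking how much of the suffix `100` has currently been matched. A product state is a pair (one from each), accepting exactly when both do. Minimizing collapses redundant product states.
7 states suffice.
        0   1  
>  q0   q1  q2 
   q1   q2  q3 
   q2   q2  q2 
   q3   q4  q3 
   q4   q5  q3 
 * q5   q6  q3 
   q6   q6  q3 
(> = start, * = accepting)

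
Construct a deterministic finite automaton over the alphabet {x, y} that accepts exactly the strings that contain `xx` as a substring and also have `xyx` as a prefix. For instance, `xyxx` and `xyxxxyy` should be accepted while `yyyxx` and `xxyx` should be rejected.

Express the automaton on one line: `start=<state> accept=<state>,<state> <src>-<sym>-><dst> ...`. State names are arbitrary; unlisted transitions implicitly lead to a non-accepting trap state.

Run two small machines in parallel and take their product. One (3 states) tracks whether and how much of `xx` has been seen; the other (5 states) tracks whether the input so far still matches the prefix `xyx`. Each combined state is a pair, one component from each; accept when both components accept. Minimizing collapses redundant product states.
7 states suffice.
        x   y  
>  S0   S1  S2 
   S1   S2  S3 
   S2   S2  S2 
   S3   S4  S2 
   S4   S5  S6 
 * S5   S5  S5 
   S6   S4  S6 
(> = start, * = accepting)

start=S0 accept=S5 S0-x->S1 S0-y->S2 S1-x->S2 S1-y->S3 S2-x->S2 S2-y->S2 S3-x->S4 S3-y->S2 S4-x->S5 S4-y->S6 S5-x->S5 S5-y->S5 S6-x->S4 S6-y->S6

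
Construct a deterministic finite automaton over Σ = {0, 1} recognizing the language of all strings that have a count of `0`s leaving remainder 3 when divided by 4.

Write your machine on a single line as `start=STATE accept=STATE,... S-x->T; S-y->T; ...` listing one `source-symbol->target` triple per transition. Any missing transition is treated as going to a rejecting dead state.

Keep the running count of `0`s modulo 4: each `0` advances along the cycle S0 → S1 → S2 → S3 → S0 while other symbols loop. Accept at S3.
With 4 states:
        0   1  
>  S0   S1  S0 
   S1   S2  S1 
   S2   S3  S2 
 * S3   S0  S3 
(> = start, * = accepting)

start=S0; accept=S3; S0-0->S1; S0-1->S0; S1-0->S2; S1-1->S1; S2-0->S3; S2-1->S2; S3-0->S0; S3-1->S3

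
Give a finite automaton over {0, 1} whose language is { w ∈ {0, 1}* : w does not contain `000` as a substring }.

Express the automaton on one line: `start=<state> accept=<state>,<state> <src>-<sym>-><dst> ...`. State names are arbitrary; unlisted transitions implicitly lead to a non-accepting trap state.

This is the complement of 'contains `000`'. Use the same substring-matching states — S0 through S3 holding how much of `000` has just been matched — but flip the accepting set: everything except the trap S3 accepts.
With 4 states:
        0   1  
>* S0   S1  S0 
 * S1   S2  S0 
 * S2   S3  S0 
   S3   S3  S3 
(> = start, * = accepting)

start=S0 accept=S0,S1,S2 S0-0->S1 S0-1->S0 S1-0->S2 S1-1->S0 S2-0->S3 S2-1->S0 S3-0->S3 S3-1->S3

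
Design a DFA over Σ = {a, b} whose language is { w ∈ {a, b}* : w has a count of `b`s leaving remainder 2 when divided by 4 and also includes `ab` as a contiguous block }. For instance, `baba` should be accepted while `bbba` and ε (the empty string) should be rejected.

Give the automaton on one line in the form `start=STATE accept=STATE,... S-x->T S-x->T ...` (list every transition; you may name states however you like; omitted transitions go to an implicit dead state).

start=q0 accept=q6 q0-a->q1 q0-b->q2 q1-a->q1 q1-b->q3 q2-a->q4 q2-b->q5 q3-a->q3 q3-b->q6 q4-a->q4 q4-b->q6 q5-a->q7 q5-b->q8 q6-a->q6 q6-b->q9 q7-a->q7 q7-b->q9 q8-a->q10 q8-b->q0 q9-a->q9 q9-b->q11 q10-a->q10 q10-b->q11 q11-a->q11 q11-b->q3

Handle the two conditions separately and then intersect. The first has 4 states tracking the count of `b`s modulo 4; the second has 3 states tracking whether and how much of `ab` has been seen. A product state is a pair (one from each), accepting exactly when both do.
12 states suffice.
          a    b  
>  q0     q1   q2 
   q1     q1   q3 
   q2     q4   q5 
   q3     q3   q6 
   q4     q4   q6 
   q5     q7   q8 
 * q6     q6   q9 
   q7     q7   q9 
   q8    q10   q0 
   q9     q9  q11 
   q10   q10  q11 
   q11   q11   q3 
(> = start, * = accepting)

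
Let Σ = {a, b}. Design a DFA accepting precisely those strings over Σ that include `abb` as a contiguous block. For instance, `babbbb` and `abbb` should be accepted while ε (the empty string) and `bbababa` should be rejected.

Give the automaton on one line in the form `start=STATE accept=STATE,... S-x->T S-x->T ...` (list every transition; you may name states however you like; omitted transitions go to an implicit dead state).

start=S0 accept=S3 S0-a->S1 S0-b->S0 S1-a->S1 S1-b->S2 S2-a->S1 S2-b->S3 S3-a->S3 S3-b->S3

Track how much of `abb` has been matched so far: state S0 is no progress, S3 is the absorbing accept state reached once `abb` has occurred. Intermediate states record partial matches; on a mismatch, fall back to the longest reusable overlap.
A 4-state machine:
        a   b  
>  S0   S1  S0 
   S1   S1  S2 
   S2   S1  S3 
 * S3   S3  S3 
(> = start, * = accepting)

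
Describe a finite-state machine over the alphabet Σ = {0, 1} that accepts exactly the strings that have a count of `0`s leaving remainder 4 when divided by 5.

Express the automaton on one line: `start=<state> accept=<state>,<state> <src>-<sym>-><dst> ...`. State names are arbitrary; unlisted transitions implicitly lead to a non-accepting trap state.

The only thing that matters is how many `0`s have appeared, reduced mod 5. Use one state per residue: S0 for 0, …, S4 for 4. Reading `0` moves to the next residue; anything else stays put. S4 is accepting.
A 5-state machine:
        0   1  
>  S0   S1  S0 
   S1   S2  S1 
   S2   S3  S2 
   S3   S4  S3 
 * S4   S0  S4 
(> = start, * = accepting)

start=S0 accept=S4 S0-0->S1 S0-1->S0 S1-0->S2 S1-1->S1 S2-0->S3 S2-1->S2 S3-0->S4 S3-1->S3 S4-0->S0 S4-1->S4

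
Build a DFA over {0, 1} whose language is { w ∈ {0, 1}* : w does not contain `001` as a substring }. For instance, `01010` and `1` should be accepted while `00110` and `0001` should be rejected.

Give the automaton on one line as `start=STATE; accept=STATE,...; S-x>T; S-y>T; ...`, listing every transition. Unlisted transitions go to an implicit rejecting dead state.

Track partial matches of the forbidden pattern `001`. State q3 is a dead state reached once `001` has occurred; every other state accepts. q0 means no part of `001` is currently matched.
        0   1  
>* q0   q1  q0 
 * q1   q2  q0 
 * q2   q2  q3 
   q3   q3  q3 
(> = start, * = accepting)

start=q0; accept=q0,q1,q2; q0-0>q1; q0-1>q0; q1-0>q2; q1-1>q0; q2-0>q2; q2-1>q3; q3-0>q3; q3-1>q3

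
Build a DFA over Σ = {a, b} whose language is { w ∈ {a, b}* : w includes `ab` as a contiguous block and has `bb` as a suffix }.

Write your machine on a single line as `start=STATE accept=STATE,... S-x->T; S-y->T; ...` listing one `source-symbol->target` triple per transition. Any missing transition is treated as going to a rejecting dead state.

Handle the two conditions separately and then intersect. The first has 3 states tracking whether and how much of `ab` has been seen; the second has 3 states tracking how much of the suffix `bb` has currently been matched. A product state is a pair (one from each), accepting exactly when both do. After merging equivalent states the machine shrinks.
4 states suffice.
        a   b  
>  q0   q1  q0 
   q1   q1  q2 
   q2   q1  q3 
 * q3   q1  q3 
(> = start, * = accepting)

start=q0; accept=q3; q0-a->q1; q0-b->q0; q1-a->q1; q1-b->q2; q2-a->q1; q2-b->q3; q3-a->q1; q3-b->q3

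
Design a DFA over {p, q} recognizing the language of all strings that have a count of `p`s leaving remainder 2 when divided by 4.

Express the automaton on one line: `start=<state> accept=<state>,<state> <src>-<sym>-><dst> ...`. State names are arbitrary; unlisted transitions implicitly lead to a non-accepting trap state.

Keep the running count of `p`s modulo 4: each `p` advances along the cycle S0 → S1 → S2 → S3 → S0 while other symbols loop. Accept at S2.
4 states suffice.
        p   q  
>  S0   S1  S0 
   S1   S2  S1 
 * S2   S3  S2 
   S3   S0  S3 
(> = start, * = accepting)

start=S0 accept=S2 S0-p->S1 S0-q->S0 S1-p->S2 S1-q->S1 S2-p->S3 S2-q->S2 S3-p->S0 S3-q->S3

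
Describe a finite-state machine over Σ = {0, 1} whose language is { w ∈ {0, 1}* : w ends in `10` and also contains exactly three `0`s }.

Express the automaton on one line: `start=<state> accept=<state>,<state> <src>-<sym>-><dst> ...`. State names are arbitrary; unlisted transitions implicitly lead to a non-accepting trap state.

start=s0 accept=s5 s0-0->s1 s0-1->s0 s1-0->s2 s1-1->s1 s2-0->s3 s2-1->s4 s3-0->s3 s3-1->s3 s4-0->s5 s4-1->s4 s5-0->s3 s5-1->s3

Build one automaton per condition and run them in lockstep. The first has 3 states tracking how much of the suffix `10` has currently been matched; the second has 5 states tracking the count of `0`s, saturating at 4. A product state is a pair (one from each), accepting exactly when both do. Equivalent product states are then merged.
A 6-state machine:
        0   1  
>  s0   s1  s0 
   s1   s2  s1 
   s2   s3  s4 
   s3   s3  s3 
   s4   s5  s4 
 * s5   s3  s3 
(> = start, * = accepting)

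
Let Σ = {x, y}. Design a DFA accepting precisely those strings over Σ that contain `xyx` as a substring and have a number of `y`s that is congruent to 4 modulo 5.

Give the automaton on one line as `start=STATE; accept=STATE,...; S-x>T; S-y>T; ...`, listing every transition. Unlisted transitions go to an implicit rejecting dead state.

Run two small machines in parallel and take their product. The first has 4 states tracking whether and how much of `xyx` has been seen; the second has 5 states tracking the count of `y`s modulo 5. A product state is a pair (one from each), accepting exactly when both do.
          x    y  
>  s0     s1   s2 
   s1     s1   s3 
   s2     s4   s5 
   s3     s6   s5 
   s4     s4   s7 
   s5     s8   s9 
   s6     s6  s10 
   s7    s10   s9 
   s8     s8  s11 
   s9    s12  s13 
   s10   s10  s14 
   s11   s14  s13 
   s12   s12  s15 
   s13   s16   s0 
   s14   s14  s17 
   s15   s17   s0 
   s16   s16  s18 
 * s17   s17  s19 
   s18   s19   s2 
   s19   s19   s6 
(> = start, * = accepting)

start=s0; accept=s17; s0-x>s1; s0-y>s2; s1-x>s1; s1-y>s3; s2-x>s4; s2-y>s5; s3-x>s6; s3-y>s5; s4-x>s4; s4-y>s7; s5-x>s8; s5-y>s9; s6-x>s6; s6-y>s10; s7-x>s10; s7-y>s9; s8-x>s8; s8-y>s11; s9-x>s12; s9-y>s13; s10-x>s10; s10-y>s14; s11-x>s14; s11-y>s13; s12-x>s12; s12-y>s15; s13-x>s16; s13-y>s0; s14-x>s14; s14-y>s17; s15-x>s17; s15-y>s0; s16-x>s16; s16-y>s18; s17-x>s17; s17-y>s19; s18-x>s19; s18-y>s2; s19-x>s19; s19-y>s6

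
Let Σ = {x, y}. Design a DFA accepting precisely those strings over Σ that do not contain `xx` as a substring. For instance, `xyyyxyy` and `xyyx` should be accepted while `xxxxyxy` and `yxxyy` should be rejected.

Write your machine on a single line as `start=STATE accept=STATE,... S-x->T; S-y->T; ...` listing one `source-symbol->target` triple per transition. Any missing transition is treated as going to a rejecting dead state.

start=A; accept=A,B; A-x->B; A-y->A; B-x->C; B-y->A; C-x->C; C-y->C

Track partial matches of the forbidden pattern `xx`. State C is a dead state reached once `xx` has occurred; every other state accepts. A means no part of `xx` is currently matched.
       x  y 
>* A   B  A 
 * B   C  A 
   C   C  C 
(> = start, * = accepting)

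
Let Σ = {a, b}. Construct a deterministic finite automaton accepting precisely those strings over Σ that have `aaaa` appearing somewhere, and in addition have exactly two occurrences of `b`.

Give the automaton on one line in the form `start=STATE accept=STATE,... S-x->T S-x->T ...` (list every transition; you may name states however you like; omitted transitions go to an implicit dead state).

start=S0 accept=S15 S0-a->S1 S0-b->S2 S1-a->S3 S1-b->S2 S2-a->S4 S2-b->S5 S3-a->S6 S3-b->S2 S4-a->S7 S4-b->S5 S5-a->S8 S5-b->S9 S6-a->S10 S6-b->S2 S7-a->S11 S7-b->S5 S8-a->S12 S8-b->S9 S9-a->S9 S9-b->S9 S10-a->S10 S10-b->S13 S11-a->S13 S11-b->S5 S12-a->S14 S12-b->S9 S13-a->S13 S13-b->S15 S14-a->S15 S14-b->S9 S15-a->S15 S15-b->S9

Handle the two conditions separately and then intersect. One (5 states) tracks whether and how much of `aaaa` has been seen; the other (4 states) tracks the count of `b`s, saturating at 3. Each combined state is a pair, one component from each; accept when both components accept. After merging equivalent states the machine shrinks.
With 16 states:
          a    b  
>  S0     S1   S2 
   S1     S3   S2 
   S2     S4   S5 
   S3     S6   S2 
   S4     S7   S5 
   S5     S8   S9 
   S6    S10   S2 
   S7    S11   S5 
   S8    S12   S9 
   S9     S9   S9 
   S10   S10  S13 
   S11   S13   S5 
   S12   S14   S9 
   S13   S13  S15 
   S14   S15   S9 
 * S15   S15   S9 
(> = start, * = accepting)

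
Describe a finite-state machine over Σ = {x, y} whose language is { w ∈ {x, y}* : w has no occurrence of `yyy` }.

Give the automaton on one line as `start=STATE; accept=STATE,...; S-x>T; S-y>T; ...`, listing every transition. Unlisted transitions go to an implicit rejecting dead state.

start=S0; accept=S0,S1,S2; S0-x>S0; S0-y>S1; S1-x>S0; S1-y>S2; S2-x>S0; S2-y>S3; S3-x>S3; S3-y>S3

This is the complement of 'contains `yyy`'. Use the same substring-matching states — S0 through S3 holding how much of `yyy` has just been matched — but flip the accepting set: everything except the trap S3 accepts.
With 4 states:
        x   y  
>* S0   S0  S1 
 * S1   S0  S2 
 * S2   S0  S3 
   S3   S3  S3 
(> = start, * = accepting)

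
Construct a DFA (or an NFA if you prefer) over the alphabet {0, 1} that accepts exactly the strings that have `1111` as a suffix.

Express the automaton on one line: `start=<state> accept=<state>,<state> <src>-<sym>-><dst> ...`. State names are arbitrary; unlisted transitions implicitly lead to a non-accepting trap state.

start=q0 accept=q4 q0-0->q0 q0-1->q1 q1-0->q0 q1-1->q2 q2-0->q0 q2-1->q3 q3-0->q0 q3-1->q4 q4-0->q0 q4-1->q4

Remember how much of `1111` the current input suffix matches. State q0 means no match yet; q1 means the last symbol is `1`; q2 means the last 2 symbols are `11`; q3 means the last 3 symbols are `111`; q4 means the last 4 symbols are `1111`. Only q4 accepts. On a mismatch, fall back to the longest proper suffix that is still a prefix of `1111`.
        0   1  
>  q0   q0  q1 
   q1   q0  q2 
   q2   q0  q3 
   q3   q0  q4 
 * q4   q0  q4 
(> = start, * = accepting)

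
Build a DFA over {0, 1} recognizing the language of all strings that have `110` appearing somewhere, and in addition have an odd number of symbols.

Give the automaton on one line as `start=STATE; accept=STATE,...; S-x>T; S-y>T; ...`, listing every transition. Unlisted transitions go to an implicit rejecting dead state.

Handle the two conditions separately and then intersect. The first has 4 states tracking whether and how much of `110` has been seen; the second has 2 states tracking the input length modulo 2. A product state is a pair (one from each), accepting exactly when both do.
With 8 states:
        0   1  
>  q0   q1  q2 
   q1   q0  q3 
   q2   q0  q4 
   q3   q1  q5 
   q4   q6  q5 
   q5   q7  q4 
 * q6   q7  q7 
   q7   q6  q6 
(> = start, * = accepting)

start=q0; accept=q6; q0-0>q1; q0-1>q2; q1-0>q0; q1-1>q3; q2-0>q0; q2-1>q4; q3-0>q1; q3-1>q5; q4-0>q6; q4-1>q5; q5-0>q7; q5-1>q4; q6-0>q7; q6-1>q7; q7-0>q6; q7-1>q6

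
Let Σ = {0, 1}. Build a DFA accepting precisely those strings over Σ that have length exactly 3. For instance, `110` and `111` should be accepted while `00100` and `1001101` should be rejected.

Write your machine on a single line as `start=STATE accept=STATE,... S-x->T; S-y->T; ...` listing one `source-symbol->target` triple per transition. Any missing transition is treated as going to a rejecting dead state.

start=q0; accept=q3; q0-0->q1; q0-1->q1; q1-0->q2; q1-1->q2; q2-0->q3; q2-1->q3; q3-0->q4; q3-1->q4; q4-0->q4; q4-1->q4

Count input length up to 4: every symbol moves from q0 toward q4, which means 'more than 3' and absorbs. Accept from {q3}.
5 states suffice.
        0   1  
>  q0   q1  q1 
   q1   q2  q2 
   q2   q3  q3 
 * q3   q4  q4 
   q4   q4  q4 
(> = start, * = accepting)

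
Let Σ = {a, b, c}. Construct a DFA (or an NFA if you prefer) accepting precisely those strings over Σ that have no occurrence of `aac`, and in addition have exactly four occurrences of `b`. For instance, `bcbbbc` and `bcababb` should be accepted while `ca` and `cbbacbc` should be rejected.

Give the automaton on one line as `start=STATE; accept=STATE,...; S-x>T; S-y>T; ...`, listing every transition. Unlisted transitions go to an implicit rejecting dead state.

start=q0; accept=q13,q16,q19; q0-a>q1; q0-b>q2; q0-c>q0; q1-a>q3; q1-b>q2; q1-c>q0; q2-a>q4; q2-b>q5; q2-c>q2; q3-a>q3; q3-b>q2; q3-c>q6; q4-a>q7; q4-b>q5; q4-c>q2; q5-a>q8; q5-b>q9; q5-c>q5; q6-a>q6; q6-b>q10; q6-c>q6; q7-a>q7; q7-b>q5; q7-c>q10; q8-a>q11; q8-b>q9; q8-c>q5; q9-a>q12; q9-b>q13; q9-c>q9; q10-a>q10; q10-b>q14; q10-c>q10; q11-a>q11; q11-b>q9; q11-c>q14; q12-a>q15; q12-b>q13; q12-c>q9; q13-a>q16; q13-b>q17; q13-c>q13; q14-a>q14; q14-b>q18; q14-c>q14; q15-a>q15; q15-b>q13; q15-c>q18; q16-a>q19; q16-b>q17; q16-c>q13; q17-a>q20; q17-b>q17; q17-c>q17; q18-a>q18; q18-b>q21; q18-c>q18; q19-a>q19; q19-b>q17; q19-c>q21; q20-a>q22; q20-b>q17; q20-c>q17; q21-a>q21; q21-b>q23; q21-c>q21; q22-a>q22; q22-b>q17; q22-c>q23; q23-a>q23; q23-b>q23; q23-c>q23

Handle the two conditions separately and then intersect. The first has 4 states tracking partial matches of the forbidden pattern `aac`; the second has 6 states tracking the count of `b`s, saturating at 5. A product state is a pair (one from each), accepting exactly when both do.
A 24-state machine:
          a    b    c  
>  q0     q1   q2   q0 
   q1     q3   q2   q0 
   q2     q4   q5   q2 
   q3     q3   q2   q6 
   q4     q7   q5   q2 
   q5     q8   q9   q5 
   q6     q6  q10   q6 
   q7     q7   q5  q10 
   q8    q11   q9   q5 
   q9    q12  q13   q9 
   q10   q10  q14  q10 
   q11   q11   q9  q14 
   q12   q15  q13   q9 
 * q13   q16  q17  q13 
   q14   q14  q18  q14 
   q15   q15  q13  q18 
 * q16   q19  q17  q13 
   q17   q20  q17  q17 
   q18   q18  q21  q18 
 * q19   q19  q17  q21 
   q20   q22  q17  q17 
   q21   q21  q23  q21 
   q22   q22  q17  q23 
   q23   q23  q23  q23 
(> = start, * = accepting)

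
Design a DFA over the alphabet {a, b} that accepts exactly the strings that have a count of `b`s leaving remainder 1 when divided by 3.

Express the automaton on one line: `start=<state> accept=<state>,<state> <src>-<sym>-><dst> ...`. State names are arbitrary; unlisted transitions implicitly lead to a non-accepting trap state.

start=q0 accept=q1 q0-a->q0 q0-b->q1 q1-a->q1 q1-b->q2 q2-a->q2 q2-b->q0

The only thing that matters is how many `b`s have appeared, reduced mod 3. Use one state per residue: q0 for 0, …, q2 for 2. Reading `b` moves to the next residue; anything else stays put. q1 is accepting.
3 states suffice.
        a   b  
>  q0   q0  q1 
 * q1   q1  q2 
   q2   q2  q0 
(> = start, * = accepting)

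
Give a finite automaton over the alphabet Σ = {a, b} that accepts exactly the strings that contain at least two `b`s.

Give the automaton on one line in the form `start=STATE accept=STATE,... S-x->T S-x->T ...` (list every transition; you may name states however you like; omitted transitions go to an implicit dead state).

Only the number of `b`s matters, and only up to 3. Make a chain q0 → q1 → q2 → q3 advanced by each `b` (with q3 absorbing); every other symbol self-loops. The accepting set is {q2, q3}.
With 4 states:
        a   b  
>  q0   q0  q1 
   q1   q1  q2 
 * q2   q2  q3 
 * q3   q3  q3 
(> = start, * = accepting)

start=q0 accept=q2,q3 q0-a->q0 q0-b->q1 q1-a->q1 q1-b->q2 q2-a->q2 q2-b->q3 q3-a->q3 q3-b->q3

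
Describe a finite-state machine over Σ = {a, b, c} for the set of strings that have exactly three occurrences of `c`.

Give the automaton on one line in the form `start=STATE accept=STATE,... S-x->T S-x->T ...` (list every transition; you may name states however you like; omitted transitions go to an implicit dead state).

start=q0 accept=q3 q0-a->q0 q0-b->q0 q0-c->q1 q1-a->q1 q1-b->q1 q1-c->q2 q2-a->q2 q2-b->q2 q2-c->q3 q3-a->q3 q3-b->q3 q3-c->q4 q4-a->q4 q4-b->q4 q4-c->q4

Count `c`s, saturating at 4: states q0 through q3 mean 0 through 3 `c`s seen; q4 means more than 3. Each `c` increments (capped at q4); other symbols loop. Accept from {q3}.
A 5-state machine:
        a   b   c  
>  q0   q0  q0  q1 
   q1   q1  q1  q2 
   q2   q2  q2  q3 
 * q3   q3  q3  q4 
   q4   q4  q4  q4 
(> = start, * = accepting)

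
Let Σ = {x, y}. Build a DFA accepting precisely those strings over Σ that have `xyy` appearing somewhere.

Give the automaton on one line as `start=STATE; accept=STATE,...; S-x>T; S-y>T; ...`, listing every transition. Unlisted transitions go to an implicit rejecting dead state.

Track how much of `xyy` has been matched so far: state S0 is no progress, S3 is the absorbing accept state reached once `xyy` has occurred. Intermediate states record partial matches; on a mismatch, fall back to the longest reusable overlap.
With 4 states:
        x   y  
>  S0   S1  S0 
   S1   S1  S2 
   S2   S1  S3 
 * S3   S3  S3 
(> = start, * = accepting)

start=S0; accept=S3; S0-x>S1; S0-y>S0; S1-x>S1; S1-y>S2; S2-x>S1; S2-y>S3; S3-x>S3; S3-y>S3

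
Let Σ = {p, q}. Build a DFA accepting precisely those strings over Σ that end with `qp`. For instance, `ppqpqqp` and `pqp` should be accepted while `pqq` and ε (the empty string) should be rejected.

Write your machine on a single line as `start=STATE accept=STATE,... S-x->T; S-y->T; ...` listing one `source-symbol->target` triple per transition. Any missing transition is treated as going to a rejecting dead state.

Let each state record the length of the longest suffix of the input read so far that is also a prefix of `qp`. S1 means the last symbol is `q`; S2 means the last 2 symbols are `qp`. Accept only at S2, where the string currently ends in `qp`.
3 states suffice.
        p   q  
>  S0   S0  S1 
   S1   S2  S1 
 * S2   S0  S1 
(> = start, * = accepting)

start=S0; accept=S2; S0-p->S0; S0-q->S1; S1-p->S2; S1-q->S1; S2-p->S0; S2-q->S1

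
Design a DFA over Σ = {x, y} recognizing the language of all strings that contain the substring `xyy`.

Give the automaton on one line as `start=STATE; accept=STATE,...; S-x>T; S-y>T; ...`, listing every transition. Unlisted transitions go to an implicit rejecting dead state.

start=S0; accept=S3; S0-x>S1; S0-y>S0; S1-x>S1; S1-y>S2; S2-x>S1; S2-y>S3; S3-x>S3; S3-y>S3

States S0..S2 record the length of the longest prefix of `xyy` that matches the current input suffix. Reaching S3 means `xyy` has been seen, and we stay there forever. Accept from S3.
A 4-state machine:
        x   y  
>  S0   S1  S0 
   S1   S1  S2 
   S2   S1  S3 
 * S3   S3  S3 
(> = start, * = accepting)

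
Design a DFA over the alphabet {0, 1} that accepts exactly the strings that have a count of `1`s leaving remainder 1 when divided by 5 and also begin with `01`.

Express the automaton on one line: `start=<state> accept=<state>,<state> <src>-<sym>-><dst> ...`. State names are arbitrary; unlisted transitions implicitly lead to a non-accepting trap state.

start=A accept=E A-0->B A-1->C B-0->D B-1->E C-0->C C-1->F D-0->D D-1->C E-0->E E-1->G F-0->F F-1->H G-0->G G-1->I H-0->H H-1->J I-0->I I-1->K J-0->J J-1->D K-0->K K-1->L L-0->L L-1->E

Handle the two conditions separately and then intersect. The first has 5 states tracking the count of `1`s modulo 5; the second has 4 states tracking whether the input so far still matches the prefix `01`. A product state is a pair (one from each), accepting exactly when both do.
       0  1 
>  A   B  C 
   B   D  E 
   C   C  F 
   D   D  C 
 * E   E  G 
   F   F  H 
   G   G  I 
   H   H  J 
   I   I  K 
   J   J  D 
   K   K  L 
   L   L  E 
(> = start, * = accepting)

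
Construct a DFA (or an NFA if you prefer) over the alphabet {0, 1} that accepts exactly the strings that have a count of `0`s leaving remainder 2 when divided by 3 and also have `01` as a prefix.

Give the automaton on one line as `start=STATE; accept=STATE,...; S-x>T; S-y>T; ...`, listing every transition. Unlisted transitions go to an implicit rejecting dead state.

start=A; accept=E; A-0>B; A-1>C; B-0>C; B-1>D; C-0>C; C-1>C; D-0>E; D-1>D; E-0>F; E-1>E; F-0>D; F-1>F

Run two small machines in parallel and take their product. The first has 3 states tracking the count of `0`s modulo 3; the second has 4 states tracking whether the input so far still matches the prefix `01`. A product state is a pair (one from each), accepting exactly when both do. Minimizing collapses redundant product states.
With 6 states:
       0  1 
>  A   B  C 
   B   C  D 
   C   C  C 
   D   E  D 
 * E   F  E 
   F   D  F 
(> = start, * = accepting)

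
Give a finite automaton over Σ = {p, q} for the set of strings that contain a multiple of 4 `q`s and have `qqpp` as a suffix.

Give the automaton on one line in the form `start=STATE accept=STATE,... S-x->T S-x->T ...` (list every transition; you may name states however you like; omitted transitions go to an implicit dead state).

Run two small machines in parallel and take their product. One (4 states) tracks the count of `q`s modulo 4; the other (5 states) tracks how much of the suffix `qqpp` has currently been matched. Each combined state is a pair, one component from each; accept when both components accept.
With 20 states:
          p    q  
>  s0     s0   s1 
   s1     s2   s3 
   s2     s2   s4 
   s3     s5   s6 
   s4     s7   s6 
   s5     s8   s9 
   s6    s10  s11 
   s7     s7   s9 
   s8     s7   s9 
   s9    s12  s11 
   s10   s13  s14 
   s11   s15  s16 
   s12   s12  s14 
   s13   s12  s14 
   s14    s0  s16 
   s15   s17   s1 
   s16   s18   s3 
 * s17    s0   s1 
   s18   s19   s4 
   s19    s2   s4 
(> = start, * = accepting)

start=s0 accept=s17 s0-p->s0 s0-q->s1 s1-p->s2 s1-q->s3 s2-p->s2 s2-q->s4 s3-p->s5 s3-q->s6 s4-p->s7 s4-q->s6 s5-p->s8 s5-q->s9 s6-p->s10 s6-q->s11 s7-p->s7 s7-q->s9 s8-p->s7 s8-q->s9 s9-p->s12 s9-q->s11 s10-p->s13 s10-q->s14 s11-p->s15 s11-q->s16 s12-p->s12 s12-q->s14 s13-p->s12 s13-q->s14 s14-p->s0 s14-q->s16 s15-p->s17 s15-q->s1 s16-p->s18 s16-q->s3 s17-p->s0 s17-q->s1 s18-p->s19 s18-q->s4 s19-p->s2 s19-q->s4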